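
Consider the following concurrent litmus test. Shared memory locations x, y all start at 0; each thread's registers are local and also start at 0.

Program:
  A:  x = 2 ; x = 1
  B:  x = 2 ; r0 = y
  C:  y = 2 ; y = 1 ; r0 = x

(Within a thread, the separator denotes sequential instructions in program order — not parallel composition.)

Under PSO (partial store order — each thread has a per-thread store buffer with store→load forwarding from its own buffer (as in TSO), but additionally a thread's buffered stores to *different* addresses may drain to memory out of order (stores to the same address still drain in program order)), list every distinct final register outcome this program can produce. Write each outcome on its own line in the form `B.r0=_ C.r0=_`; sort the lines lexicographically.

outcome vector order: (B.r0,C.r0)
|PSO outcomes| = 9

B.r0=0 C.r0=0
B.r0=0 C.r0=1
B.r0=0 C.r0=2
B.r0=1 C.r0=0
B.r0=1 C.r0=1
B.r0=1 C.r0=2
B.r0=2 C.r0=0
B.r0=2 C.r0=1
B.r0=2 C.r0=2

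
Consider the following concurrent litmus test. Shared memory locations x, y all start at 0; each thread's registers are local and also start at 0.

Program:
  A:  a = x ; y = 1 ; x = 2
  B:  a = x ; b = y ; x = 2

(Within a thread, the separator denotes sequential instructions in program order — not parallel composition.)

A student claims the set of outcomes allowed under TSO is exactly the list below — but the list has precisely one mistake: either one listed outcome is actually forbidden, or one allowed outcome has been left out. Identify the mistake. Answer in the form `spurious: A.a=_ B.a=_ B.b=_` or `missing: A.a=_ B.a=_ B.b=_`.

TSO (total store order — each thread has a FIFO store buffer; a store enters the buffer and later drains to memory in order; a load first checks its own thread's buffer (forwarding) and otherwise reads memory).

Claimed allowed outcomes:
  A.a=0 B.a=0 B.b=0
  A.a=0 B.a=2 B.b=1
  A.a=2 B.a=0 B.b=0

outcome vector order: (A.a,B.a,B.b)
TSO: 4 outcomes — {000; 001; 021; 200}
TSO∖claimed = {001}

missing: A.a=0 B.a=0 B.b=1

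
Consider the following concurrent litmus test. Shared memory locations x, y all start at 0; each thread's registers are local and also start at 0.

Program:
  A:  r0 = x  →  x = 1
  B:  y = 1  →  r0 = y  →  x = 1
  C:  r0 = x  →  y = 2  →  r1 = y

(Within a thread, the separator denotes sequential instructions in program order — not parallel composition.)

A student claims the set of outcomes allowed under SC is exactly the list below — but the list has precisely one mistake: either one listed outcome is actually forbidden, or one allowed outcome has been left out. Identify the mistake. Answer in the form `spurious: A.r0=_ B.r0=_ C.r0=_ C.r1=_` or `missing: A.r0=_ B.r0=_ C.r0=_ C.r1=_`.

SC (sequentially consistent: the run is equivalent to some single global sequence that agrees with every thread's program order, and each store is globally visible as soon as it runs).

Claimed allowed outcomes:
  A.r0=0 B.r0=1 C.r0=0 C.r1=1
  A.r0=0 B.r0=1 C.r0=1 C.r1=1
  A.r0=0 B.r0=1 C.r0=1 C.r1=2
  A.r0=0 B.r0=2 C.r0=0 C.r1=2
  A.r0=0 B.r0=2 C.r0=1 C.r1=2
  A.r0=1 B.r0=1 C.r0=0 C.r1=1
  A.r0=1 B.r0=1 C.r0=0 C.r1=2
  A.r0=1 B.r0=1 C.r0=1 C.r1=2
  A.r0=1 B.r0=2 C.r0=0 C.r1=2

outcome vector order: (A.r0,B.r0,C.r0,C.r1)
[SC] allowed = {0/1/0/1 0/1/0/2 0/1/1/1 0/1/1/2 0/2/0/2 0/2/1/2 1/1/0/1 1/1/0/2 1/1/1/2 1/2/0/2}
SC∖claimed = {0/1/0/2}

missing: A.r0=0 B.r0=1 C.r0=0 C.r1=2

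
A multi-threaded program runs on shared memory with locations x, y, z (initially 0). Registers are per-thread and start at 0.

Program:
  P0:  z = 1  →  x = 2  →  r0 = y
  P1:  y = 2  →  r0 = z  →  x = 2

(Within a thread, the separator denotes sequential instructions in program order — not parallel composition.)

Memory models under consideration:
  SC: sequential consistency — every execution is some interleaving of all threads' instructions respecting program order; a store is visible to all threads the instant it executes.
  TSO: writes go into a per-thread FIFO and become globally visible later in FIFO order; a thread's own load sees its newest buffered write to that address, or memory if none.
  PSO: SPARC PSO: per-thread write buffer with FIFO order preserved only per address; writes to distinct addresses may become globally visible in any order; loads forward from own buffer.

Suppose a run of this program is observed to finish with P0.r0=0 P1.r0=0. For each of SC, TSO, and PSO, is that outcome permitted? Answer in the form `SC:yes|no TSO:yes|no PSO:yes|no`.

SC:no TSO:yes PSO:yes

outcome vector order: (P0.r0,P1.r0)
under SC → 0/1, 2/0, 2/1
under TSO → 0/0, 0/1, 2/0, 2/1
under PSO → 0/0, 0/1, 2/0, 2/1
target 0/0 ∈ {TSO,PSO}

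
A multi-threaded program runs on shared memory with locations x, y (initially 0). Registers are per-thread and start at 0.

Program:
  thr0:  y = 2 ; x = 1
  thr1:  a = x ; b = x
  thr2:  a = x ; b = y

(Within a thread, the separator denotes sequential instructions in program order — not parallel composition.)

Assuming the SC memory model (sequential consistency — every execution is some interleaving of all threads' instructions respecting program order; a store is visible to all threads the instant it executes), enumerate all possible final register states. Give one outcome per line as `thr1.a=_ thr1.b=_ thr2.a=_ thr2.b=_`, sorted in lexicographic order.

outcome vector order: (thr1.a,thr1.b,thr2.a,thr2.b)
|SC outcomes| = 9

thr1.a=0 thr1.b=0 thr2.a=0 thr2.b=0
thr1.a=0 thr1.b=0 thr2.a=0 thr2.b=2
thr1.a=0 thr1.b=0 thr2.a=1 thr2.b=2
thr1.a=0 thr1.b=1 thr2.a=0 thr2.b=0
thr1.a=0 thr1.b=1 thr2.a=0 thr2.b=2
thr1.a=0 thr1.b=1 thr2.a=1 thr2.b=2
thr1.a=1 thr1.b=1 thr2.a=0 thr2.b=0
thr1.a=1 thr1.b=1 thr2.a=0 thr2.b=2
thr1.a=1 thr1.b=1 thr2.a=1 thr2.b=2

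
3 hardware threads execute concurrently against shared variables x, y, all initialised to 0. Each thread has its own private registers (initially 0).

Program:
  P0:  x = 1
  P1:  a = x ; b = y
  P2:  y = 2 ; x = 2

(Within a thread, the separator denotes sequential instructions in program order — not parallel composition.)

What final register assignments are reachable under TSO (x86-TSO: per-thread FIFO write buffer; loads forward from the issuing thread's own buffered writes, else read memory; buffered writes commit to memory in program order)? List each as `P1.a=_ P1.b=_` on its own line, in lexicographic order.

P1.a=0 P1.b=0
P1.a=0 P1.b=2
P1.a=1 P1.b=0
P1.a=1 P1.b=2
P1.a=2 P1.b=2

outcome vector order: (P1.a,P1.b)
|TSO outcomes| = 5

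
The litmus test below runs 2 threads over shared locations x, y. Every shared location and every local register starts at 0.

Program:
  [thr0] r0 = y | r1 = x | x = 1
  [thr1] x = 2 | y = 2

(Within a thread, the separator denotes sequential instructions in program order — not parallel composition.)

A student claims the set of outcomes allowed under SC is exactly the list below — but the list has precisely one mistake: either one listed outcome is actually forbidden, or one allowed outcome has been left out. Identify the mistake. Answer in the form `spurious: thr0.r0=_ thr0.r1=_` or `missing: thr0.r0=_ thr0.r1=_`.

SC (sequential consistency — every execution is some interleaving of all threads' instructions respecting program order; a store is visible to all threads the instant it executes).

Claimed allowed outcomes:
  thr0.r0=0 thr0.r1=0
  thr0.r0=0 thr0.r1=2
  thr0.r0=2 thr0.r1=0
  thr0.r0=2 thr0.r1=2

outcome vector order: (thr0.r0,thr0.r1)
SC: 3 outcomes — {0/0 0/2 2/2}
claimed∖SC = {2/0}

spurious: thr0.r0=2 thr0.r1=0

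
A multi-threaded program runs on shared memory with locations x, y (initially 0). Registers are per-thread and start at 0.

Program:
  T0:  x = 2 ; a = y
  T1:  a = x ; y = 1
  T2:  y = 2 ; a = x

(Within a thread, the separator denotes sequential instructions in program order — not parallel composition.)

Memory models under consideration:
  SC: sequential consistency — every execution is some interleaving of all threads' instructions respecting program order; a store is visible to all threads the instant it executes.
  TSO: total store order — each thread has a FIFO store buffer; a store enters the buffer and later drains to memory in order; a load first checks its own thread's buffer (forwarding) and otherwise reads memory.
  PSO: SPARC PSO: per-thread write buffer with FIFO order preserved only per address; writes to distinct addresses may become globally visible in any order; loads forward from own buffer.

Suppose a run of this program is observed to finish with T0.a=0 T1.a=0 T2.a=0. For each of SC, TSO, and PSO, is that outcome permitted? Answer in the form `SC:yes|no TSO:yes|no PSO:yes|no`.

outcome vector order: (T0.a,T1.a,T2.a)
SC: 10 outcomes — {(0,0,2) (0,2,2) (1,0,0) (1,0,2) (1,2,0) (1,2,2) (2,0,0) (2,0,2) (2,2,0) (2,2,2)}
TSO: 12 outcomes — {(0,0,0) (0,0,2) (0,2,0) (0,2,2) (1,0,0) (1,0,2) (1,2,0) (1,2,2) (2,0,0) (2,0,2) (2,2,0) (2,2,2)}
PSO: 12 outcomes — {(0,0,0) (0,0,2) (0,2,0) (0,2,2) (1,0,0) (1,0,2) (1,2,0) (1,2,2) (2,0,0) (2,0,2) (2,2,0) (2,2,2)}
target (0,0,0) ∈ {TSO,PSO}

SC:no TSO:yes PSO:yes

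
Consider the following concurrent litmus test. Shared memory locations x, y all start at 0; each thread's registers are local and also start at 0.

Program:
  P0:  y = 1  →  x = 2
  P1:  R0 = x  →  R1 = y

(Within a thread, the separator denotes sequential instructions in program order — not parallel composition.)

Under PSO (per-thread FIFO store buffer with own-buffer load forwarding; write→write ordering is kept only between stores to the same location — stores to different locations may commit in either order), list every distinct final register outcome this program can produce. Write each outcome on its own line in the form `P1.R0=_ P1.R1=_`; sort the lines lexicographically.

outcome vector order: (P1.R0,P1.R1)
|PSO outcomes| = 4

P1.R0=0 P1.R1=0
P1.R0=0 P1.R1=1
P1.R0=2 P1.R1=0
P1.R0=2 P1.R1=1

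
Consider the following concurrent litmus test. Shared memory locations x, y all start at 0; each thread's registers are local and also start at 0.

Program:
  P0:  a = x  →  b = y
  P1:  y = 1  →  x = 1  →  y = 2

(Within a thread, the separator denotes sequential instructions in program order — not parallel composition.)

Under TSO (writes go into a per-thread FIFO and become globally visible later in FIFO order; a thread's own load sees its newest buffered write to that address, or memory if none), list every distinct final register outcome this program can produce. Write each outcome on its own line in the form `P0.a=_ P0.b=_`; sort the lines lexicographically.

outcome vector order: (P0.a,P0.b)
|TSO outcomes| = 5

P0.a=0 P0.b=0
P0.a=0 P0.b=1
P0.a=0 P0.b=2
P0.a=1 P0.b=1
P0.a=1 P0.b=2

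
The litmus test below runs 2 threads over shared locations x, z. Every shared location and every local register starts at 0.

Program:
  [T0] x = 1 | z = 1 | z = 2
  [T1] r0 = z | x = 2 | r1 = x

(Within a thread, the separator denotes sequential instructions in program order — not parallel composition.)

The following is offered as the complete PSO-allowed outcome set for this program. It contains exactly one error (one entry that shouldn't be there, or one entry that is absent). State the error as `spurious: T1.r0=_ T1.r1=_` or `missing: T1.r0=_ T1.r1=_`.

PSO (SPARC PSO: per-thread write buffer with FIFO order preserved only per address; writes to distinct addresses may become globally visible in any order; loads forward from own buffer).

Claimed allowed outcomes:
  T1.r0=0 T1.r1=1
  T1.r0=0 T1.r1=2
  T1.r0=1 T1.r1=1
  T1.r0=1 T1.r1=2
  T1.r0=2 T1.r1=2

missing: T1.r0=2 T1.r1=1

outcome vector order: (T1.r0,T1.r1)
PSO (6): (0,1) (0,2) (1,1) (1,2) (2,1) (2,2)
PSO∖claimed = {(2,1)}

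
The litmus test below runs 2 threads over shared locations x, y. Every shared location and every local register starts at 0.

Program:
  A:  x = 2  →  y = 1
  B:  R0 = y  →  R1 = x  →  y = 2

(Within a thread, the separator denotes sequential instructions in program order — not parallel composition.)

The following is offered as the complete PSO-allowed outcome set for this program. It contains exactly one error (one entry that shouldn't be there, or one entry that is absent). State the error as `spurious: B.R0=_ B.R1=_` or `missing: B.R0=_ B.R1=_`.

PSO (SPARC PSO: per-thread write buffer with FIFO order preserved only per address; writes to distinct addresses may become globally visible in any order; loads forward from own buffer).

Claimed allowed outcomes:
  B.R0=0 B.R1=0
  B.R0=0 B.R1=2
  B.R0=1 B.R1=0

outcome vector order: (B.R0,B.R1)
under PSO → 0/0 0/2 1/0 1/2
PSO∖claimed = {1/2}

missing: B.R0=1 B.R1=2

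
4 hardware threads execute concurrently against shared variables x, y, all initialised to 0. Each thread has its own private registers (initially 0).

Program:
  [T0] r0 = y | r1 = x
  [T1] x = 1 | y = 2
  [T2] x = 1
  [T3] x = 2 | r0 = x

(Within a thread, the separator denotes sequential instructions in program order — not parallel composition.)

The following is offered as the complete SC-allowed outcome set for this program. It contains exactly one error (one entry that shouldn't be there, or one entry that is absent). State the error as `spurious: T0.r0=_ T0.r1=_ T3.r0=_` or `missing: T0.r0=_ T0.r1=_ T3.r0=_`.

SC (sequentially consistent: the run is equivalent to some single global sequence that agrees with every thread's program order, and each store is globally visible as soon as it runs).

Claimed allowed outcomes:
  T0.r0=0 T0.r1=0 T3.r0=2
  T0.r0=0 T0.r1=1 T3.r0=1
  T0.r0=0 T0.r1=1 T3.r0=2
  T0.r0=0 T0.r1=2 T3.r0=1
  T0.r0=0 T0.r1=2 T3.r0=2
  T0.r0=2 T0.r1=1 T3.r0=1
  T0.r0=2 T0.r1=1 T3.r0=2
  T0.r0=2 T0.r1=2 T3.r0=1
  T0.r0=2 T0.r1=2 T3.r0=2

missing: T0.r0=0 T0.r1=0 T3.r0=1

outcome vector order: (T0.r0,T0.r1,T3.r0)
[SC] allowed = {<0 0 1>; <0 0 2>; <0 1 1>; <0 1 2>; <0 2 1>; <0 2 2>; <2 1 1>; <2 1 2>; <2 2 1>; <2 2 2>}
SC∖claimed = {<0 0 1>}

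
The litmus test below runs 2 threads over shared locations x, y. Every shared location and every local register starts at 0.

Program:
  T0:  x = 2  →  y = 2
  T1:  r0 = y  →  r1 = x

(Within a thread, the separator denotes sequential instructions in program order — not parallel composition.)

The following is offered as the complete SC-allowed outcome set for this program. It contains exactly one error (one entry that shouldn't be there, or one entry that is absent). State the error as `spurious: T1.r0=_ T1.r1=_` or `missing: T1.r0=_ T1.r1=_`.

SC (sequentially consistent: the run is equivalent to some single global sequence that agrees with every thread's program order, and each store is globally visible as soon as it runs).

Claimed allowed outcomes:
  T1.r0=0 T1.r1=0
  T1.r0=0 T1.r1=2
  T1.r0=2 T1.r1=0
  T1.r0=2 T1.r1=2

spurious: T1.r0=2 T1.r1=0

outcome vector order: (T1.r0,T1.r1)
[SC] allowed = {(0,0) (0,2) (2,2)}
claimed∖SC = {(2,0)}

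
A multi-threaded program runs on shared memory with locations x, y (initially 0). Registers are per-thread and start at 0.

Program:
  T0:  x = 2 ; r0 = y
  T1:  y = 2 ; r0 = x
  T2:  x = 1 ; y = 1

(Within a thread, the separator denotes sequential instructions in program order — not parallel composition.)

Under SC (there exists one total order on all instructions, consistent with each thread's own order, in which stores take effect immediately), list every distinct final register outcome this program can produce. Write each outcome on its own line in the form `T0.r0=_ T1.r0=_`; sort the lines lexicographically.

outcome vector order: (T0.r0,T1.r0)
|SC outcomes| = 8

T0.r0=0 T1.r0=1
T0.r0=0 T1.r0=2
T0.r0=1 T1.r0=0
T0.r0=1 T1.r0=1
T0.r0=1 T1.r0=2
T0.r0=2 T1.r0=0
T0.r0=2 T1.r0=1
T0.r0=2 T1.r0=2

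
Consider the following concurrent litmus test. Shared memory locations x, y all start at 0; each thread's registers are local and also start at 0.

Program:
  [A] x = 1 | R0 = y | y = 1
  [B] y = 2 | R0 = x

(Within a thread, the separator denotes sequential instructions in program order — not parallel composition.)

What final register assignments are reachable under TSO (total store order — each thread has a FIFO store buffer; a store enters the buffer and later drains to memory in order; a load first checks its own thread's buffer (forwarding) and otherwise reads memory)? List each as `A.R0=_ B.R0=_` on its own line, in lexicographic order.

outcome vector order: (A.R0,B.R0)
|TSO outcomes| = 4

A.R0=0 B.R0=0
A.R0=0 B.R0=1
A.R0=2 B.R0=0
A.R0=2 B.R0=1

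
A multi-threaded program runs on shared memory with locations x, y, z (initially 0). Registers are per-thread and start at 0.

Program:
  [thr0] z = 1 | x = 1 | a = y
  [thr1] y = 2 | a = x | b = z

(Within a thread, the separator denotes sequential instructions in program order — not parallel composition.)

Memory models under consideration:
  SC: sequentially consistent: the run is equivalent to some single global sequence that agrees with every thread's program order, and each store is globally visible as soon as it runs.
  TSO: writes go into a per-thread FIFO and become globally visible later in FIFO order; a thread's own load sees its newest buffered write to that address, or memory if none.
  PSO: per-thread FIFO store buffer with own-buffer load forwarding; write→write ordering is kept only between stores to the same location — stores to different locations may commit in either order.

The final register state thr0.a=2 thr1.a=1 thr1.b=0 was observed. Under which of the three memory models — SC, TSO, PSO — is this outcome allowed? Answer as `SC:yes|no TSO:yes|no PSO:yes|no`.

SC:no TSO:no PSO:yes

outcome vector order: (thr0.a,thr1.a,thr1.b)
SC (4): 0/1/1 2/0/0 2/0/1 2/1/1
TSO (6): 0/0/0 0/0/1 0/1/1 2/0/0 2/0/1 2/1/1
PSO (8): 0/0/0 0/0/1 0/1/0 0/1/1 2/0/0 2/0/1 2/1/0 2/1/1
target 2/1/0 ∈ {PSO}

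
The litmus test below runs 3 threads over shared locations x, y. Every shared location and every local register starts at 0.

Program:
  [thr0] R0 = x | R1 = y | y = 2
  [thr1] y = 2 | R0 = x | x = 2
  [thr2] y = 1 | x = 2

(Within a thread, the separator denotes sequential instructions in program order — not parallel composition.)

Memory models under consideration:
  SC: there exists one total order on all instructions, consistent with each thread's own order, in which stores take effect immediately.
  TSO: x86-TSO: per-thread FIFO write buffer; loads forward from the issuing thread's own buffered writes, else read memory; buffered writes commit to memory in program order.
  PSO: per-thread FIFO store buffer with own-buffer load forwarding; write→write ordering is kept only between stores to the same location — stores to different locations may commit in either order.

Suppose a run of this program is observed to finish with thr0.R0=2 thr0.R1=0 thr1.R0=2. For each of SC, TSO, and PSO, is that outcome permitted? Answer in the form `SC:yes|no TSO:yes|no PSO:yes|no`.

outcome vector order: (thr0.R0,thr0.R1,thr1.R0)
SC (10): 000 002 010 012 020 022 210 212 220 222
TSO (10): 000 002 010 012 020 022 210 212 220 222
PSO (12): 000 002 010 012 020 022 200 202 210 212 220 222
target 202 ∈ {PSO}

SC:no TSO:no PSO:yes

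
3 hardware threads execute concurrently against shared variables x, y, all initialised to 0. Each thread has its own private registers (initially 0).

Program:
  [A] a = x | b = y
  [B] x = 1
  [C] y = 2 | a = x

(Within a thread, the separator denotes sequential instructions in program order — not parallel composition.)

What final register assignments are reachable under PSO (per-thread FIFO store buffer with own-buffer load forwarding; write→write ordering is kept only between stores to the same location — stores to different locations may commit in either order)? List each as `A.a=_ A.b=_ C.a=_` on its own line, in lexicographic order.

A.a=0 A.b=0 C.a=0
A.a=0 A.b=0 C.a=1
A.a=0 A.b=2 C.a=0
A.a=0 A.b=2 C.a=1
A.a=1 A.b=0 C.a=0
A.a=1 A.b=0 C.a=1
A.a=1 A.b=2 C.a=0
A.a=1 A.b=2 C.a=1

outcome vector order: (A.a,A.b,C.a)
|PSO outcomes| = 8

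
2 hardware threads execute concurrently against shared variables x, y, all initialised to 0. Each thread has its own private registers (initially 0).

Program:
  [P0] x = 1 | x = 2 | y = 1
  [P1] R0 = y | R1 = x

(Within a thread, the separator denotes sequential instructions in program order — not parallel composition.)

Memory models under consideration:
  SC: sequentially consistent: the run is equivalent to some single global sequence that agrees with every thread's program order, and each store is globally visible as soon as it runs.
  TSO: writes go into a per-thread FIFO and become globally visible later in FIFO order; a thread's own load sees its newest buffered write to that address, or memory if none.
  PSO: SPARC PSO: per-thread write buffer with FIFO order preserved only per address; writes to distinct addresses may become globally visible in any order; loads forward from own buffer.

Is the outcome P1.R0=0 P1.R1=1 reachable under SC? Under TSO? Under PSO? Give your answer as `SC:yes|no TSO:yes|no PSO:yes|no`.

SC:yes TSO:yes PSO:yes

outcome vector order: (P1.R0,P1.R1)
under SC → (0,0); (0,1); (0,2); (1,2)
under TSO → (0,0); (0,1); (0,2); (1,2)
under PSO → (0,0); (0,1); (0,2); (1,0); (1,1); (1,2)
target (0,1) ∈ {SC,TSO,PSO}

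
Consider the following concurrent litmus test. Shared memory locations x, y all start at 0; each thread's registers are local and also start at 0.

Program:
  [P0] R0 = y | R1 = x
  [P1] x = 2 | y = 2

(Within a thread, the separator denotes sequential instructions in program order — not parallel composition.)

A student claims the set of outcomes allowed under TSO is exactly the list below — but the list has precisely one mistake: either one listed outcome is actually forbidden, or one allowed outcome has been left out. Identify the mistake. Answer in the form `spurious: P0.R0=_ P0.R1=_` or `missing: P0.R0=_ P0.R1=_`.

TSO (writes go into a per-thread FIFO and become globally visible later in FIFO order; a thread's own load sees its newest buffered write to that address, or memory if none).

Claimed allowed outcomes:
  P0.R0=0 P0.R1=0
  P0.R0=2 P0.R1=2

missing: P0.R0=0 P0.R1=2

outcome vector order: (P0.R0,P0.R1)
TSO (3): 0/0, 0/2, 2/2
TSO∖claimed = {0/2}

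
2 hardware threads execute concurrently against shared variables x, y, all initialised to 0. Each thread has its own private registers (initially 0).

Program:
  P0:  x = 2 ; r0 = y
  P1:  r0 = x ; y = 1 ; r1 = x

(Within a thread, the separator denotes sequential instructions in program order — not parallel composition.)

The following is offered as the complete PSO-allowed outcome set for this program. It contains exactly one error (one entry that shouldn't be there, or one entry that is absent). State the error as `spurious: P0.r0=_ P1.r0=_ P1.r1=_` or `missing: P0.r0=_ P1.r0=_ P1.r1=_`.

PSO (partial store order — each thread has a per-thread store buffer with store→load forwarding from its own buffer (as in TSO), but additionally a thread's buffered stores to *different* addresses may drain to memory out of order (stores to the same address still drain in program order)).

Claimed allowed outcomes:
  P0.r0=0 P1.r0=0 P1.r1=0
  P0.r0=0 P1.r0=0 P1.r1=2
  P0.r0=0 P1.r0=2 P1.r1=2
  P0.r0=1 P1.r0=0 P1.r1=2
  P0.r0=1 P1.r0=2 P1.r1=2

outcome vector order: (P0.r0,P1.r0,P1.r1)
under PSO → <0 0 0>; <0 0 2>; <0 2 2>; <1 0 0>; <1 0 2>; <1 2 2>
PSO∖claimed = {<1 0 0>}

missing: P0.r0=1 P1.r0=0 P1.r1=0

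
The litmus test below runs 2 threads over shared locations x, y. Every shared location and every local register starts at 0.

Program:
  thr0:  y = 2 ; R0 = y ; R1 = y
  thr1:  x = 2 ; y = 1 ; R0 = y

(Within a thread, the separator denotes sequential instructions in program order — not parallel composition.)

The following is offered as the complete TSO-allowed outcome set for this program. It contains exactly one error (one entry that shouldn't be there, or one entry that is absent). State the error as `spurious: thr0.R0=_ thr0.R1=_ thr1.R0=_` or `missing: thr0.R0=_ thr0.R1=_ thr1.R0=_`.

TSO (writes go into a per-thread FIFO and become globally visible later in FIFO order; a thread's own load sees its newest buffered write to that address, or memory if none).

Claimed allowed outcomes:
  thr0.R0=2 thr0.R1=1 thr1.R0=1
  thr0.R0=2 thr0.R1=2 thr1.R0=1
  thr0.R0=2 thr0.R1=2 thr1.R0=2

outcome vector order: (thr0.R0,thr0.R1,thr1.R0)
TSO: 4 outcomes — {111 211 221 222}
TSO∖claimed = {111}

missing: thr0.R0=1 thr0.R1=1 thr1.R0=1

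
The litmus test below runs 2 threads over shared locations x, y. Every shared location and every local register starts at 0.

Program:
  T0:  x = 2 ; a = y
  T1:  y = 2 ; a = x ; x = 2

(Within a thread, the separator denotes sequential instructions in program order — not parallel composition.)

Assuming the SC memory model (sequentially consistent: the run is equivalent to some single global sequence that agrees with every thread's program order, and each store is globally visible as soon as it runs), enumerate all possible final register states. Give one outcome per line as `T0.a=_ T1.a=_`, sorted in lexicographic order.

outcome vector order: (T0.a,T1.a)
|SC outcomes| = 3

T0.a=0 T1.a=2
T0.a=2 T1.a=0
T0.a=2 T1.a=2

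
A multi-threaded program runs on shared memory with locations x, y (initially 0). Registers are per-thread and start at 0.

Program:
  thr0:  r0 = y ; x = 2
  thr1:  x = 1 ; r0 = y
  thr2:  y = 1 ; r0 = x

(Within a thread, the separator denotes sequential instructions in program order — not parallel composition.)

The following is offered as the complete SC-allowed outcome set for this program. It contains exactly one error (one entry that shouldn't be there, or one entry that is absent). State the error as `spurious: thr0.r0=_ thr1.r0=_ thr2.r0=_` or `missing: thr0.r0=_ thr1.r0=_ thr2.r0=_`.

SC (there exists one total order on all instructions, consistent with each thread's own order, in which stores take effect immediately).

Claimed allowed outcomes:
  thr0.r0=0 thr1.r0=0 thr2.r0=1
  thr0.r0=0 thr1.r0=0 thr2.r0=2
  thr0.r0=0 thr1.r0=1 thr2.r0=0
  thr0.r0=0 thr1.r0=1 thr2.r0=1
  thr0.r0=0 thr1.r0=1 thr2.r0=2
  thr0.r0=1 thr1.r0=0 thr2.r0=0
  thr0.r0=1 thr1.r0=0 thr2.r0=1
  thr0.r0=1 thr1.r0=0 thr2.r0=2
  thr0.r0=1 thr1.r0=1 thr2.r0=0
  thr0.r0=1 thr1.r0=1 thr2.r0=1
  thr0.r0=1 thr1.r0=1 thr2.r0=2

outcome vector order: (thr0.r0,thr1.r0,thr2.r0)
SC (10): 001, 002, 010, 011, 012, 101, 102, 110, 111, 112
claimed∖SC = {100}

spurious: thr0.r0=1 thr1.r0=0 thr2.r0=0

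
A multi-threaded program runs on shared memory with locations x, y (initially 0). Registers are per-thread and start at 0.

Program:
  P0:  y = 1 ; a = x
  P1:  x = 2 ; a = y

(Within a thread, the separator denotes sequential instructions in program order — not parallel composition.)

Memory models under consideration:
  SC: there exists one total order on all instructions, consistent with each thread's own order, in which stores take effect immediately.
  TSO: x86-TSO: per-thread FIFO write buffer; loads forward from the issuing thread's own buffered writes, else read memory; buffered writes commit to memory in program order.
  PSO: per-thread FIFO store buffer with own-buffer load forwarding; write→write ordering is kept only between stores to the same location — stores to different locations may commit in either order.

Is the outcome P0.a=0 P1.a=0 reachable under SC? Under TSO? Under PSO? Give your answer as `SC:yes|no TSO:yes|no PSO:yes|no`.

outcome vector order: (P0.a,P1.a)
SC (3): <0 1>; <2 0>; <2 1>
TSO (4): <0 0>; <0 1>; <2 0>; <2 1>
PSO (4): <0 0>; <0 1>; <2 0>; <2 1>
target <0 0> ∈ {TSO,PSO}

SC:no TSO:yes PSO:yes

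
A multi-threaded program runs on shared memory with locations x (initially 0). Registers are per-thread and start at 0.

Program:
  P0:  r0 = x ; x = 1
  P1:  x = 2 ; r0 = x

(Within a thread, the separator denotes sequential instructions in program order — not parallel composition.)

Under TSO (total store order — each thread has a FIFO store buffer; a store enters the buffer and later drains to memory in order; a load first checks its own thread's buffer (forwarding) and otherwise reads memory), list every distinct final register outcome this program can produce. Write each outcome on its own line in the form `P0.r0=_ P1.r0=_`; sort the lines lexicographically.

P0.r0=0 P1.r0=1
P0.r0=0 P1.r0=2
P0.r0=2 P1.r0=1
P0.r0=2 P1.r0=2

outcome vector order: (P0.r0,P1.r0)
|TSO outcomes| = 4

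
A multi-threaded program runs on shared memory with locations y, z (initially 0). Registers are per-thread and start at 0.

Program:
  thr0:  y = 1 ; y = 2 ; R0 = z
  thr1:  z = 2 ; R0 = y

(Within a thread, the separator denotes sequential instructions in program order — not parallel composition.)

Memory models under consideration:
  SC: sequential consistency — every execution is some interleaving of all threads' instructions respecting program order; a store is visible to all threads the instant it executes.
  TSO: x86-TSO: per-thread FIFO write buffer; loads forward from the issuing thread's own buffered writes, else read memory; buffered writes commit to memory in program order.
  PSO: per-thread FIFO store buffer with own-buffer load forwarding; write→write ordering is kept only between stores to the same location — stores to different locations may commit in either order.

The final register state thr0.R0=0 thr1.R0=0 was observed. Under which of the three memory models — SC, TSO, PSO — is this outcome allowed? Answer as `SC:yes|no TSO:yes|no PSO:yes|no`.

SC:no TSO:yes PSO:yes

outcome vector order: (thr0.R0,thr1.R0)
SC: 4 outcomes — {(0,2); (2,0); (2,1); (2,2)}
TSO: 6 outcomes — {(0,0); (0,1); (0,2); (2,0); (2,1); (2,2)}
PSO: 6 outcomes — {(0,0); (0,1); (0,2); (2,0); (2,1); (2,2)}
target (0,0) ∈ {TSO,PSO}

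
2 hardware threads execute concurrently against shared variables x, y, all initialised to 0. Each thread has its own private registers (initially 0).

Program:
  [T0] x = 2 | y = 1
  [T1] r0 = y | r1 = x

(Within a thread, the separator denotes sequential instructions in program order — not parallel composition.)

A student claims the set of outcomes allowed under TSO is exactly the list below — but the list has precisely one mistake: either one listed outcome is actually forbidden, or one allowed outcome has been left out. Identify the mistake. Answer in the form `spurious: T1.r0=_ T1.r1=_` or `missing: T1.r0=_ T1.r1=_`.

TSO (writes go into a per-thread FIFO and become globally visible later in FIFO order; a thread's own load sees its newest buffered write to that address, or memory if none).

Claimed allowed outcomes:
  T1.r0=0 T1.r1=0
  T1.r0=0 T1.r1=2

outcome vector order: (T1.r0,T1.r1)
TSO: 3 outcomes — {0/0; 0/2; 1/2}
TSO∖claimed = {1/2}

missing: T1.r0=1 T1.r1=2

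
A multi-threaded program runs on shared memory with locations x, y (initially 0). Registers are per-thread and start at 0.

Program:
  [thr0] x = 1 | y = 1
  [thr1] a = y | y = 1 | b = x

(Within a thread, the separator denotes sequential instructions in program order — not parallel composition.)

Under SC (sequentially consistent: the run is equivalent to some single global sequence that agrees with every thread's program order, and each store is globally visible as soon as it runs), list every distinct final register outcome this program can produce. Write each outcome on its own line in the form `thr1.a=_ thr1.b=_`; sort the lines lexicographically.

outcome vector order: (thr1.a,thr1.b)
|SC outcomes| = 3

thr1.a=0 thr1.b=0
thr1.a=0 thr1.b=1
thr1.a=1 thr1.b=1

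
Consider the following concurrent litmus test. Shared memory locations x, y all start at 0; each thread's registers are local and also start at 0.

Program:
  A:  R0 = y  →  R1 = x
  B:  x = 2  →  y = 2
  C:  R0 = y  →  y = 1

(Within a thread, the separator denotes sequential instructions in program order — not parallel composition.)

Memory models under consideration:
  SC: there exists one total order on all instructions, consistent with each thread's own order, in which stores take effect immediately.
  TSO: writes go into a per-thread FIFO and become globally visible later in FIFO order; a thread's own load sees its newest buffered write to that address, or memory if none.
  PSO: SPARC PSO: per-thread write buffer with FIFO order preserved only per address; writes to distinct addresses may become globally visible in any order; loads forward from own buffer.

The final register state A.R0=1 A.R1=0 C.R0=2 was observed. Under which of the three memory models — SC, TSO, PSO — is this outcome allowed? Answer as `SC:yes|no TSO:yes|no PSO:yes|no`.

SC:no TSO:no PSO:yes

outcome vector order: (A.R0,A.R1,C.R0)
SC (9): <0 0 0> <0 0 2> <0 2 0> <0 2 2> <1 0 0> <1 2 0> <1 2 2> <2 2 0> <2 2 2>
TSO (9): <0 0 0> <0 0 2> <0 2 0> <0 2 2> <1 0 0> <1 2 0> <1 2 2> <2 2 0> <2 2 2>
PSO (12): <0 0 0> <0 0 2> <0 2 0> <0 2 2> <1 0 0> <1 0 2> <1 2 0> <1 2 2> <2 0 0> <2 0 2> <2 2 0> <2 2 2>
target <1 0 2> ∈ {PSO}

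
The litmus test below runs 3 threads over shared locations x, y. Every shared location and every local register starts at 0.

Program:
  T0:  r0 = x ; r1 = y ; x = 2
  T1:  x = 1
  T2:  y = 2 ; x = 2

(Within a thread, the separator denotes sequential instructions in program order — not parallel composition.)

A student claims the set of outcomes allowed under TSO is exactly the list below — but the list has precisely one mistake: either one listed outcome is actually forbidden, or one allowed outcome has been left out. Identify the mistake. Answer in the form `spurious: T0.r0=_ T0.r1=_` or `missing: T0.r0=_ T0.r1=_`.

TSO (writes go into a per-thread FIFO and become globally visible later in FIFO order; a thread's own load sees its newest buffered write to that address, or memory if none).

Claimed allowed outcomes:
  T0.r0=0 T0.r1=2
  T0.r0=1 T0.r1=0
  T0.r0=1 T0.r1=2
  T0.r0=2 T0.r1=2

outcome vector order: (T0.r0,T0.r1)
TSO (5): <0 0>; <0 2>; <1 0>; <1 2>; <2 2>
TSO∖claimed = {<0 0>}

missing: T0.r0=0 T0.r1=0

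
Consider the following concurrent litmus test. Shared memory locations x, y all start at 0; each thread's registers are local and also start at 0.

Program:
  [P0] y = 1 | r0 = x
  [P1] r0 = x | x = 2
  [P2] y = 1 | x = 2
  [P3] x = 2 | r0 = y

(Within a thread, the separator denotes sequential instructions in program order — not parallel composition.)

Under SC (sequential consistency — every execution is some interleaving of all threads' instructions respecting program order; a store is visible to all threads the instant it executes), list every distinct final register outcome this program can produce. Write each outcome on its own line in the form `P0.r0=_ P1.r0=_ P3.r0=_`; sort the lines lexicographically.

P0.r0=0 P1.r0=0 P3.r0=1
P0.r0=0 P1.r0=2 P3.r0=1
P0.r0=2 P1.r0=0 P3.r0=0
P0.r0=2 P1.r0=0 P3.r0=1
P0.r0=2 P1.r0=2 P3.r0=0
P0.r0=2 P1.r0=2 P3.r0=1

outcome vector order: (P0.r0,P1.r0,P3.r0)
|SC outcomes| = 6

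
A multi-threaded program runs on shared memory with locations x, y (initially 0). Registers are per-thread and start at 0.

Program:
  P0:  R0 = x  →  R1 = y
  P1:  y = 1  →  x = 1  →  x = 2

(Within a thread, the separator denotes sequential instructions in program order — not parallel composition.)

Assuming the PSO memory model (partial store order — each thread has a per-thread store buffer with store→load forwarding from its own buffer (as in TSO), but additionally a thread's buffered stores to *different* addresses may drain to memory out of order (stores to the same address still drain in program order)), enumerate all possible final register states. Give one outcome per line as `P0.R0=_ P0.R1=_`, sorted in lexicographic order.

outcome vector order: (P0.R0,P0.R1)
|PSO outcomes| = 6

P0.R0=0 P0.R1=0
P0.R0=0 P0.R1=1
P0.R0=1 P0.R1=0
P0.R0=1 P0.R1=1
P0.R0=2 P0.R1=0
P0.R0=2 P0.R1=1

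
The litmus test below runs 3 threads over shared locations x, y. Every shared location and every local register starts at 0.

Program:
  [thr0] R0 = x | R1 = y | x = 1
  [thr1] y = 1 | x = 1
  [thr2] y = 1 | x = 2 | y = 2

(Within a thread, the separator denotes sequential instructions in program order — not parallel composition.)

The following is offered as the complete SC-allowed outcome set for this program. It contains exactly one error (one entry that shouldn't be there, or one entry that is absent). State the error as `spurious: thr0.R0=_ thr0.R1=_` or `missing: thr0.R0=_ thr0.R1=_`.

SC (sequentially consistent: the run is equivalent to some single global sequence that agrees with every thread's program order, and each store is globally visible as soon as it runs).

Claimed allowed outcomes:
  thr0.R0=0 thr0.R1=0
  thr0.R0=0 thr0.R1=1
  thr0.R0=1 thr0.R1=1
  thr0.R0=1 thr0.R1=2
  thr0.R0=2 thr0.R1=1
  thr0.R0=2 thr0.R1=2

missing: thr0.R0=0 thr0.R1=2

outcome vector order: (thr0.R0,thr0.R1)
[SC] allowed = {0/0; 0/1; 0/2; 1/1; 1/2; 2/1; 2/2}
SC∖claimed = {0/2}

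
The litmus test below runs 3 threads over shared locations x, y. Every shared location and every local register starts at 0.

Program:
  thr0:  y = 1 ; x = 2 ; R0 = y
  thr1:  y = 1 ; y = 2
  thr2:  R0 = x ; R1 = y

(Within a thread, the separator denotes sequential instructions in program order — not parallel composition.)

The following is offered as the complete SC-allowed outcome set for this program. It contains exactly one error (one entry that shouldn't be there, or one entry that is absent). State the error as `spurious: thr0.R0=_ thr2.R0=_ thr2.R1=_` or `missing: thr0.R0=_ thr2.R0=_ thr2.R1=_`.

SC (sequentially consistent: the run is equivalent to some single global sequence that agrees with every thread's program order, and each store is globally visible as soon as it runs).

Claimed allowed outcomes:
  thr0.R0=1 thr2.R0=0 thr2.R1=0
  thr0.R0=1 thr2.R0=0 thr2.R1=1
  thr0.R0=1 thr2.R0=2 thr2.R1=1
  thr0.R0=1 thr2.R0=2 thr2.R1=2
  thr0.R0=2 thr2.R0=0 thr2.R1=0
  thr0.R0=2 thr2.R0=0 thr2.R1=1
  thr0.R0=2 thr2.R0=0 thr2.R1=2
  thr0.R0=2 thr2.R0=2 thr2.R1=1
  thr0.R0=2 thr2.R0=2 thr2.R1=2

outcome vector order: (thr0.R0,thr2.R0,thr2.R1)
SC: 10 outcomes — {1/0/0, 1/0/1, 1/0/2, 1/2/1, 1/2/2, 2/0/0, 2/0/1, 2/0/2, 2/2/1, 2/2/2}
SC∖claimed = {1/0/2}

missing: thr0.R0=1 thr2.R0=0 thr2.R1=2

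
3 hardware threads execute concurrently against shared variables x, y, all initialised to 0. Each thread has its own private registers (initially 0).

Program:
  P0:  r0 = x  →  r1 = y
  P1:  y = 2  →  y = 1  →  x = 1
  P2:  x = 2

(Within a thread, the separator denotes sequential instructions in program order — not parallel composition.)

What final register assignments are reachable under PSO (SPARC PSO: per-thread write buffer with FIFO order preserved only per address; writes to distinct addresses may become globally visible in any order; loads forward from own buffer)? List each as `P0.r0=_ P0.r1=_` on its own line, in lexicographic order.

outcome vector order: (P0.r0,P0.r1)
|PSO outcomes| = 9

P0.r0=0 P0.r1=0
P0.r0=0 P0.r1=1
P0.r0=0 P0.r1=2
P0.r0=1 P0.r1=0
P0.r0=1 P0.r1=1
P0.r0=1 P0.r1=2
P0.r0=2 P0.r1=0
P0.r0=2 P0.r1=1
P0.r0=2 P0.r1=2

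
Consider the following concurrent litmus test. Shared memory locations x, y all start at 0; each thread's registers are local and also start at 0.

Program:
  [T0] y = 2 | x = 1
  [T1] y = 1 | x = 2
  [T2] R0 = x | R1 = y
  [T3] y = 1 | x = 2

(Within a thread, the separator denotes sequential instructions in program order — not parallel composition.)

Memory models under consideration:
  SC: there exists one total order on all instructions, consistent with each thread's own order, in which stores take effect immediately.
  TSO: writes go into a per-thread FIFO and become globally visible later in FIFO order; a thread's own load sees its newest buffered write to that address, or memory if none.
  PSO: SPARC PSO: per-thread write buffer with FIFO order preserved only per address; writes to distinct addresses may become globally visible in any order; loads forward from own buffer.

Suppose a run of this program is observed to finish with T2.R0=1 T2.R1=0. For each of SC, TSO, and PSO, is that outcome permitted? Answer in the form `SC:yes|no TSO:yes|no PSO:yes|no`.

SC:no TSO:no PSO:yes

outcome vector order: (T2.R0,T2.R1)
SC (7): <0 0>, <0 1>, <0 2>, <1 1>, <1 2>, <2 1>, <2 2>
TSO (7): <0 0>, <0 1>, <0 2>, <1 1>, <1 2>, <2 1>, <2 2>
PSO (9): <0 0>, <0 1>, <0 2>, <1 0>, <1 1>, <1 2>, <2 0>, <2 1>, <2 2>
target <1 0> ∈ {PSO}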